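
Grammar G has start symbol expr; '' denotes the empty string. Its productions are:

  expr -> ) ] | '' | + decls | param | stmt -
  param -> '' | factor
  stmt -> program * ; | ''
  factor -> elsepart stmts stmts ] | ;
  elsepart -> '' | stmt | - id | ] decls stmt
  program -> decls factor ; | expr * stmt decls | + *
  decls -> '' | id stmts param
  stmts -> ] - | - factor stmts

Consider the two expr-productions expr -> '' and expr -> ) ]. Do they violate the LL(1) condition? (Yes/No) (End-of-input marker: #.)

No

FIRST('') = { '' } and FIRST() ]) = { ) }.
The first is nullable but FOLLOW(expr) = { #, * } is disjoint from FIRST of the second.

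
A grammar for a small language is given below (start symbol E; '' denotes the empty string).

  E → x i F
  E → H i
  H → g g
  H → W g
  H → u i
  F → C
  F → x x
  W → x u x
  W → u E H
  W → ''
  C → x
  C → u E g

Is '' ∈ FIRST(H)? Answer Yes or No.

Nullable nonterminals: W.
No production of H has an RHS whose symbols are all nullable, so H is not nullable.

No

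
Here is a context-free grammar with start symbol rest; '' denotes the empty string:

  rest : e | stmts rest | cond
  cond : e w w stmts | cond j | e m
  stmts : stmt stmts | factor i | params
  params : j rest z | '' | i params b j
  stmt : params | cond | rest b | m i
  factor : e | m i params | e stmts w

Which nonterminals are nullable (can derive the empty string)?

Directly nullable (have an ''-production): params.
stmt : params with every symbol nullable, so stmt is nullable.
stmts : stmt stmts with every symbol nullable, so stmts is nullable.
No other nonterminal has a production whose RHS symbols are all nullable.

{ params, stmt, stmts }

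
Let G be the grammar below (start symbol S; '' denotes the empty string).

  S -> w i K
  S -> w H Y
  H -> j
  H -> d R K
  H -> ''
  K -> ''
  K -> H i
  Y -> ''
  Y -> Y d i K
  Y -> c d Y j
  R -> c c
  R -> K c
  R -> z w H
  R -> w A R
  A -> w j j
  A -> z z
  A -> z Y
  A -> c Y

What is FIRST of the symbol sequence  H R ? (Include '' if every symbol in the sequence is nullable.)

{ c, d, i, j, w, z }

Add FIRST(H)\{''} = { d, j }; H is nullable, continue.
Add FIRST(R) = { c, d, i, j, w, z }; R is not nullable, stop.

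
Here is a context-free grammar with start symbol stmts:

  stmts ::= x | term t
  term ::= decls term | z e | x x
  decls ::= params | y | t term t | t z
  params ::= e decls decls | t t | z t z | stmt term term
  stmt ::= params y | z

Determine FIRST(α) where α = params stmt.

{ e, t, z }

Add FIRST(params) = { e, t, z }; params is not nullable, stop.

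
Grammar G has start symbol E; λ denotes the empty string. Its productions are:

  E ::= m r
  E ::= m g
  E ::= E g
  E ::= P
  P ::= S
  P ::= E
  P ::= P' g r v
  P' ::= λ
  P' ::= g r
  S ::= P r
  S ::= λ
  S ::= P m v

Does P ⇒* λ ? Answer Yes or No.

P ::= S and each of S is nullable, so P ⇒* λ.

Yes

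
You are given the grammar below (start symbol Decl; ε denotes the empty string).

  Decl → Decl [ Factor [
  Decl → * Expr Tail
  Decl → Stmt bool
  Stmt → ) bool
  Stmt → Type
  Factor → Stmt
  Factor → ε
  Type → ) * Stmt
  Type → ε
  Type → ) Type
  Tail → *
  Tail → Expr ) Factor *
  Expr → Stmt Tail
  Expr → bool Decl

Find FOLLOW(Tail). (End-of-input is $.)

In Decl → * Expr Tail: Tail is at the end, add FOLLOW(Decl) = { $, ), *, [, bool }.
In Expr → Stmt Tail: Tail is at the end, add FOLLOW(Expr) = { ), *, bool }.
Union: FOLLOW(Tail) = { $, ), *, [, bool }.

{ $, ), *, [, bool }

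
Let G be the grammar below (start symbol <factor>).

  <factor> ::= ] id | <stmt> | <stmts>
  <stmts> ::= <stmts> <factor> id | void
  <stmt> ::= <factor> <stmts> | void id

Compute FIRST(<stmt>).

{ ], void }

From <stmt> ::= <factor> <stmts>: add FIRST(<factor>) = { ], void }.
<stmt> ::= void id contributes {void}.
Union: FIRST(<stmt>) = { ], void }.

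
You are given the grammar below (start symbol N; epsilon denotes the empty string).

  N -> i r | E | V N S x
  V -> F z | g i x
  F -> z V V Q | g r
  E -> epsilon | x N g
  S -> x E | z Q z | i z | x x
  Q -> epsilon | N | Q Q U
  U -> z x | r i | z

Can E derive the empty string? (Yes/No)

E has an epsilon-production, so E ⇒ epsilon.

Yes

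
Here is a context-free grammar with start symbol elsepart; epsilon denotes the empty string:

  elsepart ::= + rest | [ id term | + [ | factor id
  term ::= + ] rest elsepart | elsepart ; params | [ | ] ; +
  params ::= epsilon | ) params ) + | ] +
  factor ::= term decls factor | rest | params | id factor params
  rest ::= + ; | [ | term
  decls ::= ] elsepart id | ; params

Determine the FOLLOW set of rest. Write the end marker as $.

{ $, ), +, ;, [, ], id }

In elsepart ::= + rest: rest is at the end, add FOLLOW(elsepart) = { $, ), +, ;, [, ], id }.
In term ::= + ] rest elsepart: add FIRST(elsepart) = { ), +, [, ], id }.
In factor ::= rest: rest is at the end, add FOLLOW(factor) = { ), ], id }.
Union: FOLLOW(rest) = { $, ), +, ;, [, ], id }.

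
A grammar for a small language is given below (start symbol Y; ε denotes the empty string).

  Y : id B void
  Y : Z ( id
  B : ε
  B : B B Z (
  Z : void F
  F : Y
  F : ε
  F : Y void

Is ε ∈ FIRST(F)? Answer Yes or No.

F has an ε-production, so F ⇒ ε.

Yes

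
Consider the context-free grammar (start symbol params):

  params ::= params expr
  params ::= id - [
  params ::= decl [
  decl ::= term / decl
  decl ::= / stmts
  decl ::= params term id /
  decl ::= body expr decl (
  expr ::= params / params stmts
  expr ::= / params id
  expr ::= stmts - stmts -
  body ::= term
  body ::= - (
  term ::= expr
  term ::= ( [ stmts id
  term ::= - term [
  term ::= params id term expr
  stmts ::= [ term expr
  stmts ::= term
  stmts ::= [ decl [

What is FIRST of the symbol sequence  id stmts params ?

id is a terminal; add {id} and stop.

{ id }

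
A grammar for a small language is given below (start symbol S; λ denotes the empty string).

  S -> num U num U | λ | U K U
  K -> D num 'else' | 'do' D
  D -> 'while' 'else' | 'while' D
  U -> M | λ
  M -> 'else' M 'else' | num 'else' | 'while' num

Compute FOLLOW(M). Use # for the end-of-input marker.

{ #, 'do', 'else', 'while', num }

In U -> M: M is at the end, add FOLLOW(U) = { #, 'do', 'while', num }.
In M -> 'else' M 'else': add FIRST('else') = { 'else' }.
Union: FOLLOW(M) = { #, 'do', 'else', 'while', num }.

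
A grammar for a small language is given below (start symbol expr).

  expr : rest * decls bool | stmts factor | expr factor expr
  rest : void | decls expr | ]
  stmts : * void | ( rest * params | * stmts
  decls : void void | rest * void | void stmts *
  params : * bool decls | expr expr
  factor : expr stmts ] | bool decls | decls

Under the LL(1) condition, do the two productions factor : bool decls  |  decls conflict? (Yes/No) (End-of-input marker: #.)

FIRST(bool decls) = { bool } and FIRST(decls) = { ], void }.
The FIRST sets are disjoint and neither alternative is nullable — no conflict.

No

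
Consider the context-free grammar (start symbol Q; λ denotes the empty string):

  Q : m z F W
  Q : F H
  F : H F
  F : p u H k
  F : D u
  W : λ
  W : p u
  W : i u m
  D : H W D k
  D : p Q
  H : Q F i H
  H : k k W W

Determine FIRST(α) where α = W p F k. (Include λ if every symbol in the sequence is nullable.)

{ i, p }

Add FIRST(W)\{λ} = { i, p }; W is nullable, continue.
p is a terminal; add {p} and stop.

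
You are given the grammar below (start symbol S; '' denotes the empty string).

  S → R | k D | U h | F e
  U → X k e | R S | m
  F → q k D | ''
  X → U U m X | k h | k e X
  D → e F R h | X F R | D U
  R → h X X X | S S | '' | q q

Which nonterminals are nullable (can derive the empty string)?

{ F, R, S, U }

Directly nullable (have an ''-production): F, R.
U → R S with every symbol nullable, so U is nullable.
S → R with every symbol nullable, so S is nullable.
No other nonterminal has a production whose RHS symbols are all nullable.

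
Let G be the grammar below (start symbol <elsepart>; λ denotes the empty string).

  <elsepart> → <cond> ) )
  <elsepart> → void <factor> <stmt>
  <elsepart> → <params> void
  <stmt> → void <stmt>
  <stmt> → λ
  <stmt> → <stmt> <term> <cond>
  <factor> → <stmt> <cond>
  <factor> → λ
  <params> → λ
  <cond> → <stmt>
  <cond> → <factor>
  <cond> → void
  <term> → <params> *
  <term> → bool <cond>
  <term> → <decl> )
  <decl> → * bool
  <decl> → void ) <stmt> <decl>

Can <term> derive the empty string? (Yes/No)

No

Nullable nonterminals: <cond>, <factor>, <params>, <stmt>.
No production of <term> has an RHS whose symbols are all nullable, so <term> is not nullable.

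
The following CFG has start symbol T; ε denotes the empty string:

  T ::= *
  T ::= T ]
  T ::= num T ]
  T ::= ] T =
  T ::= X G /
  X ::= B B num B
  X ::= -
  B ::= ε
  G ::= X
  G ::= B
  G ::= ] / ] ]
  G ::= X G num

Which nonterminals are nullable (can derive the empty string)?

Directly nullable (have an ε-production): B.
G ::= B with every symbol nullable, so G is nullable.
No other nonterminal has a production whose RHS symbols are all nullable.

{ B, G }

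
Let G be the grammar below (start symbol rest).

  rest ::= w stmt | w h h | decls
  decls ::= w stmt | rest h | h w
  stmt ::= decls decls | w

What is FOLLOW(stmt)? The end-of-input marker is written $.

{ $, h, w }

In rest ::= w stmt: stmt is at the end, add FOLLOW(rest) = { $, h }.
In decls ::= w stmt: stmt is at the end, add FOLLOW(decls) = { $, h, w }.
Union: FOLLOW(stmt) = { $, h, w }.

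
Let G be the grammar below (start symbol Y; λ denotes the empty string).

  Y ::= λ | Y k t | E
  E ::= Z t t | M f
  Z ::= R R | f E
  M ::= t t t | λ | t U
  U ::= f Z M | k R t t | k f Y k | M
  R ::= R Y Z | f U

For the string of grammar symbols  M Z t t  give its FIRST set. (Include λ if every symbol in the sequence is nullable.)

Add FIRST(M)\{λ} = { t }; M is nullable, continue.
Add FIRST(Z) = { f }; Z is not nullable, stop.

{ f, t }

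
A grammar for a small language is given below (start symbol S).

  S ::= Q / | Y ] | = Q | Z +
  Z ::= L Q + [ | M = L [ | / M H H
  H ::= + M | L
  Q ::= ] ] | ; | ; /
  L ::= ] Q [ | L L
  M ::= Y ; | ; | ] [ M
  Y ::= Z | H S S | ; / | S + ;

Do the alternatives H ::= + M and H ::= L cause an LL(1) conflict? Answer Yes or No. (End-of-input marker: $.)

FIRST(+ M) = { + } and FIRST(L) = { ] }.
The FIRST sets are disjoint and neither alternative is nullable — no conflict.

No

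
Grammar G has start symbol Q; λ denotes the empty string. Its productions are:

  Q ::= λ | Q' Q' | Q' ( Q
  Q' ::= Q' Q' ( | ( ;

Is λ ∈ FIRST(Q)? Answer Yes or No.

Yes

Q has an λ-production, so Q ⇒ λ.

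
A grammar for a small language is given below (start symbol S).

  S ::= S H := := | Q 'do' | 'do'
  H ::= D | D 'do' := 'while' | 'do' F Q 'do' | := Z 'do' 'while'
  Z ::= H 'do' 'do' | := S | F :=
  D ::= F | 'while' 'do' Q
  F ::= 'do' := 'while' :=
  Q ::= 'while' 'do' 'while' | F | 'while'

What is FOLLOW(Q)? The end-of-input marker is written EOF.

{ 'do', := }

In S ::= Q 'do': add FIRST('do') = { 'do' }.
In H ::= 'do' F Q 'do': add FIRST('do') = { 'do' }.
In D ::= 'while' 'do' Q: Q is at the end, add FOLLOW(D) = { 'do', := }.
Union: FOLLOW(Q) = { 'do', := }.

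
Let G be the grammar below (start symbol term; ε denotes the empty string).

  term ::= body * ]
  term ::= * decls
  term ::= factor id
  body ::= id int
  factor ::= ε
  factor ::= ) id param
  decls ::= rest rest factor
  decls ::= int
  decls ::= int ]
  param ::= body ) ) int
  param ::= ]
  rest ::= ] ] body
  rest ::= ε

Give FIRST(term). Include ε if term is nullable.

{ ), *, id }

From term ::= body * ]: add FIRST(body) = { id }.
term ::= * decls contributes {*}.
From term ::= factor id: factor nullable, take FIRST(factor) ∪ {id} = { ), id }.
Union: FIRST(term) = { ), *, id }.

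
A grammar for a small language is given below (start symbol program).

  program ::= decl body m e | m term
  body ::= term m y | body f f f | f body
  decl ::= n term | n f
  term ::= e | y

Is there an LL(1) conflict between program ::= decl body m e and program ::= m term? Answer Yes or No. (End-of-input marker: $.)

No

FIRST(decl body m e) = { n } and FIRST(m term) = { m }.
The FIRST sets are disjoint and neither alternative is nullable — no conflict.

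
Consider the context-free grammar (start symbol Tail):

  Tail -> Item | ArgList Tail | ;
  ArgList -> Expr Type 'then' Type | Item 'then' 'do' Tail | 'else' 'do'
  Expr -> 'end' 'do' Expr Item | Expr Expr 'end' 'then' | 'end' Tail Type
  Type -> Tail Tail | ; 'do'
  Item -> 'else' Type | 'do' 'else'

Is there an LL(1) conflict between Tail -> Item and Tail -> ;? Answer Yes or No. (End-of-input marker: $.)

FIRST(Item) = { 'do', 'else' } and FIRST(;) = { ; }.
The FIRST sets are disjoint and neither alternative is nullable — no conflict.

No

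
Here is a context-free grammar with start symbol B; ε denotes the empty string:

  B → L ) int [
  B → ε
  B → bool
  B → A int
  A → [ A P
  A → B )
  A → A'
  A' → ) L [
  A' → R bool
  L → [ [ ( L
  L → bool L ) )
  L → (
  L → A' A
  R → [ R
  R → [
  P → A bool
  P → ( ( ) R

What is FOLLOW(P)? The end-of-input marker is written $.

{ (, ), [, bool, int }

In A → [ A P: P is at the end, add FOLLOW(A) = { (, ), [, bool, int }.
Union: FOLLOW(P) = { (, ), [, bool, int }.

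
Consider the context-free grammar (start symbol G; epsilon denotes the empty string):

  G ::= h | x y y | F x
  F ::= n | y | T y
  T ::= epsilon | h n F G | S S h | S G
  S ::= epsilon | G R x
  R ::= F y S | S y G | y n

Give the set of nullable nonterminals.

Directly nullable (have an epsilon-production): T, S.
No other nonterminal has a production whose RHS symbols are all nullable.

{ S, T }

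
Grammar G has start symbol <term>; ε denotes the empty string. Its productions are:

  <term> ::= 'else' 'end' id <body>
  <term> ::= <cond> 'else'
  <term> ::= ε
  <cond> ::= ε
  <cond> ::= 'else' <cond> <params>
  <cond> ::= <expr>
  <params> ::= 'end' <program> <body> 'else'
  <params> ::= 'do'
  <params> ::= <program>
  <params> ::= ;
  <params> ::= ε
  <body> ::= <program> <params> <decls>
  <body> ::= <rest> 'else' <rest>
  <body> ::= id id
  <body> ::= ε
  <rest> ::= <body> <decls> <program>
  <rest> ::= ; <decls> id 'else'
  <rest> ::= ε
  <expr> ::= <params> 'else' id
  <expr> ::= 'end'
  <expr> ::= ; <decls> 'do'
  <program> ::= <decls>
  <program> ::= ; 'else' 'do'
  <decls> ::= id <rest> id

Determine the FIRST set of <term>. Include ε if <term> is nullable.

{ 'do', 'else', 'end', ;, id, ε }

<term> ::= 'else' 'end' id <body> contributes {'else'}.
From <term> ::= <cond> 'else': <cond> nullable, take FIRST(<cond>) ∪ {'else'} = { 'do', 'else', 'end', ;, id }.
<term> ::= ε contributes ε.
Union: FIRST(<term>) = { 'do', 'else', 'end', ;, id, ε }.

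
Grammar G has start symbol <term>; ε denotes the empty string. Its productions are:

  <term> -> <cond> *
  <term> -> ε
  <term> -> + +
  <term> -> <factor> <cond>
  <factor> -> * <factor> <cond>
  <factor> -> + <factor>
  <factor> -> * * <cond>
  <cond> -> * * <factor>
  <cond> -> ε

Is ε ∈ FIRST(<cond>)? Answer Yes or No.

Yes

<cond> has an ε-production, so <cond> ⇒ ε.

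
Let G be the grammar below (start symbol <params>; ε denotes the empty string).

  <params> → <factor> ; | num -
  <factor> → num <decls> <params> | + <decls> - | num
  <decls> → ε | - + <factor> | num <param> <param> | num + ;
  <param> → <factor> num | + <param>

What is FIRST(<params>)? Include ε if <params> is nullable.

From <params> → <factor> ;: add FIRST(<factor>) = { +, num }.
<params> → num - contributes {num}.
Union: FIRST(<params>) = { +, num }.

{ +, num }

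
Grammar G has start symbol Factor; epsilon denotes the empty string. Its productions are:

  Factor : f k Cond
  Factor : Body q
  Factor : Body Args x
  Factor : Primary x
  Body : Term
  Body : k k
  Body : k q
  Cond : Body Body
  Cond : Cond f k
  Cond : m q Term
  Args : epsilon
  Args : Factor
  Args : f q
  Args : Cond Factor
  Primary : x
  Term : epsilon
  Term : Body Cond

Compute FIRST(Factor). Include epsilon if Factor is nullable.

{ f, k, m, q, x }

Factor : f k Cond contributes {f}.
From Factor : Body q: Body nullable, take FIRST(Body) ∪ {q} = { f, k, m, q }.
From Factor : Body Args x: Body, Args nullable, take FIRST(Body) ∪ FIRST(Args) ∪ {x} = { f, k, m, q, x }.
From Factor : Primary x: add FIRST(Primary) = { x }.
Union: FIRST(Factor) = { f, k, m, q, x }.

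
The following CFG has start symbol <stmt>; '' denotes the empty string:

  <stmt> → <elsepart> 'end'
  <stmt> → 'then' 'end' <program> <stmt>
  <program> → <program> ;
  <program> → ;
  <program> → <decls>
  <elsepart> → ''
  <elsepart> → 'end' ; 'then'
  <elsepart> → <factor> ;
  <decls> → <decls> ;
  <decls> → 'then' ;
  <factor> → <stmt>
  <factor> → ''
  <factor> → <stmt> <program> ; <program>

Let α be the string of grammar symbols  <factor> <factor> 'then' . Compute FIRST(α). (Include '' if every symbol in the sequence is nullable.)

{ 'end', 'then', ; }

Add FIRST(<factor>)\{''} = { 'end', 'then', ; }; <factor> is nullable, continue.
Add FIRST(<factor>)\{''} = { 'end', 'then', ; }; <factor> is nullable, continue.
'then' is a terminal; add {'then'} and stop.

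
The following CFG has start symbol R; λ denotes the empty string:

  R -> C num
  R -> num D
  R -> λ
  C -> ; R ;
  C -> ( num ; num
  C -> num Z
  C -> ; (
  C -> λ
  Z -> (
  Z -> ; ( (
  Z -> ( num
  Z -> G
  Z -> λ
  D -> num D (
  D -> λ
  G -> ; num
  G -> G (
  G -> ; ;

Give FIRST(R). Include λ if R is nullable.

{ (, ;, num, λ }

From R -> C num: C nullable, take FIRST(C) ∪ {num} = { (, ;, num }.
R -> num D contributes {num}.
R -> λ contributes λ.
Union: FIRST(R) = { (, ;, num, λ }.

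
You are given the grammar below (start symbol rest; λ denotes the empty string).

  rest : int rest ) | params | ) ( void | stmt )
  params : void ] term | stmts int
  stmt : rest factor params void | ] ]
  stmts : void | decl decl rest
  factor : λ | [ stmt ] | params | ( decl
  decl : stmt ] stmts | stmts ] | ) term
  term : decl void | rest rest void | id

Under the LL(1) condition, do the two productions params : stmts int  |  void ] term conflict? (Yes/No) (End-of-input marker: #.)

Yes

FIRST(stmts int) = { ), ], int, void } and FIRST(void ] term) = { void }.
Both contain void, so the two alternatives are not disjoint — LL(1) conflict.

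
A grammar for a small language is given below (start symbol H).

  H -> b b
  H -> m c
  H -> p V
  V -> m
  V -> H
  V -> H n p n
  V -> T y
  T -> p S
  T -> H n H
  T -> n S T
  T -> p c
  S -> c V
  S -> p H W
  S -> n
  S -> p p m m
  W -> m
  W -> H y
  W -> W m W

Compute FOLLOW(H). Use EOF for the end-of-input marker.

{ EOF, b, m, n, p, y }

H is the start symbol, so EOF ∈ FOLLOW(H).
In V -> H: H is at the end, add FOLLOW(V) = { EOF, b, m, n, p, y }.
In V -> H n p n: add FIRST(n p n) = { n }.
In T -> H n H: add FIRST(n H) = { n }.
In T -> H n H: H is at the end, add FOLLOW(T) = { y }.
In S -> p H W: add FIRST(W) = { b, m, p }.
In W -> H y: add FIRST(y) = { y }.
Union: FOLLOW(H) = { EOF, b, m, n, p, y }.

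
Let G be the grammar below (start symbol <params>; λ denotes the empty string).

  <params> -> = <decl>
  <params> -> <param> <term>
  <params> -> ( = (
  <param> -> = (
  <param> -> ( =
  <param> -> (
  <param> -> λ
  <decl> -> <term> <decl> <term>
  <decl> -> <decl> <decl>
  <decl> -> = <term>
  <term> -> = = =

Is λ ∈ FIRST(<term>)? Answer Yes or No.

No

Nullable nonterminals: <param>.
No production of <term> has an RHS whose symbols are all nullable, so <term> is not nullable.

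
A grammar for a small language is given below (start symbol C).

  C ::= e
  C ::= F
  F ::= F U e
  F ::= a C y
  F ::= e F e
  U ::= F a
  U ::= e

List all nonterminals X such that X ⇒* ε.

{ } (none)

No nonterminal has an empty production or an RHS whose symbols are all nullable.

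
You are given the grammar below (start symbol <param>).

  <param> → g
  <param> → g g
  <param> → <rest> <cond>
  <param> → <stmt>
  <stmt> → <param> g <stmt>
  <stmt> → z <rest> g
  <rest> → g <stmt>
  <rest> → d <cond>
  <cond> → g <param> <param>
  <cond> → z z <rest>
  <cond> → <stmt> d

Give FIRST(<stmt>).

From <stmt> → <param> g <stmt>: add FIRST(<param>) = { d, g, z }.
<stmt> → z <rest> g contributes {z}.
Union: FIRST(<stmt>) = { d, g, z }.

{ d, g, z }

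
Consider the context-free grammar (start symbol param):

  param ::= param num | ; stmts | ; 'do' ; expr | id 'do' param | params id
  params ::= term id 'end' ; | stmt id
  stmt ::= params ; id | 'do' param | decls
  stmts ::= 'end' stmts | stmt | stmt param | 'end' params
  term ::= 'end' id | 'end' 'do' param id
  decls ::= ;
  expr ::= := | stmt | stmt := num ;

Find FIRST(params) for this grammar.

{ 'do', 'end', ; }

From params ::= term id 'end' ;: add FIRST(term) = { 'end' }.
From params ::= stmt id: add FIRST(stmt) = { 'do', 'end', ; }.
Union: FIRST(params) = { 'do', 'end', ; }.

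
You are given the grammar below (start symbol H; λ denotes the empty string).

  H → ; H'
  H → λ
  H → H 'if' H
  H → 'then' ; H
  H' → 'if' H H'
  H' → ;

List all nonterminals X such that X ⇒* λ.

Directly nullable (have an λ-production): H.
No other nonterminal has a production whose RHS symbols are all nullable.

{ H }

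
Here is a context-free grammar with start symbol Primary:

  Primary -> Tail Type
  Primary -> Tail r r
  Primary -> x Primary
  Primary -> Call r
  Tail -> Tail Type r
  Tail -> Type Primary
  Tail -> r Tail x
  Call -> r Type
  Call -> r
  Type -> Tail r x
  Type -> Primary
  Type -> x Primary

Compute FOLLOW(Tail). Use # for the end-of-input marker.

{ r, x }

In Primary -> Tail Type: add FIRST(Type) = { r, x }.
In Primary -> Tail r r: add FIRST(r r) = { r }.
In Tail -> Tail Type r: add FIRST(Type r) = { r, x }.
In Tail -> r Tail x: add FIRST(x) = { x }.
In Type -> Tail r x: add FIRST(r x) = { r }.
Union: FOLLOW(Tail) = { r, x }.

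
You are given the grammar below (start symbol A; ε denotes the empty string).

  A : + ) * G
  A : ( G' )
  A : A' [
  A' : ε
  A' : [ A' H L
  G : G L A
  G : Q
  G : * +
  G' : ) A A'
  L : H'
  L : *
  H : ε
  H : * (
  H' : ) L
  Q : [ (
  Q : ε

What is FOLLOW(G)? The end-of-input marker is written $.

{ $, ), *, [ }

In A : + ) * G: G is at the end, add FOLLOW(A) = { $, ), *, [ }.
In G : G L A: add FIRST(L A) = { ), * }.
Union: FOLLOW(G) = { $, ), *, [ }.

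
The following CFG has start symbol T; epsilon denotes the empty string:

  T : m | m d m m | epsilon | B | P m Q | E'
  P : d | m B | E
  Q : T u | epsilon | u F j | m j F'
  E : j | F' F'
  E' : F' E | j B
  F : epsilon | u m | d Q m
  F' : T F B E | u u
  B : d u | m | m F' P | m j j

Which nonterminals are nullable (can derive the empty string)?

{ F, Q, T }

Directly nullable (have an epsilon-production): T, Q, F.
No other nonterminal has a production whose RHS symbols are all nullable.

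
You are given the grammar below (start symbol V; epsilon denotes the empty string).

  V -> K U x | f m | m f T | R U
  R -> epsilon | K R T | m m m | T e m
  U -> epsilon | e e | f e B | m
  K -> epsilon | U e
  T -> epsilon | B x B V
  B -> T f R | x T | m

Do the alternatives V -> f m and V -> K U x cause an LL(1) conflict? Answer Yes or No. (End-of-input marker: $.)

FIRST(f m) = { f } and FIRST(K U x) = { e, f, m, x }.
Both contain f, so the two alternatives are not disjoint — LL(1) conflict.

Yes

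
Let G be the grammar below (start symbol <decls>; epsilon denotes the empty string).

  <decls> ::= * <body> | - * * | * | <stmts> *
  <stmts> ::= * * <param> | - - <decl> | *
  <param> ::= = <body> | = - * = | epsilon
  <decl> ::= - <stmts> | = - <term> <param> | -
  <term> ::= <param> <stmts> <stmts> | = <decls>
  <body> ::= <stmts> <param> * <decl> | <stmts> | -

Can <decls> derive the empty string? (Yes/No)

Nullable nonterminals: <param>.
No production of <decls> has an RHS whose symbols are all nullable, so <decls> is not nullable.

No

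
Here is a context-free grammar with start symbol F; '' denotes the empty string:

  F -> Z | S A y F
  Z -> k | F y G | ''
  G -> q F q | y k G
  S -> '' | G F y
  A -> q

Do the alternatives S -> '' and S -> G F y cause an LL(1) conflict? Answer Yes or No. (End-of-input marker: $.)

FIRST('') = { '' } and FIRST(G F y) = { q, y }.
The first alternative is nullable and FOLLOW(S) = { q } shares q with FIRST of the second — conflict.

Yes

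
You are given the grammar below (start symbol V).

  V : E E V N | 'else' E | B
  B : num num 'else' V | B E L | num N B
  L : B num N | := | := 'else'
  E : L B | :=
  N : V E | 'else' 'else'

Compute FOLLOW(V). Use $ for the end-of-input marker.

V is the start symbol, so $ ∈ FOLLOW(V).
In V : E E V N: add FIRST(N) = { 'else', :=, num }.
In B : num num 'else' V: V is at the end, add FOLLOW(B) = { $, 'else', :=, num }.
In N : V E: add FIRST(E) = { :=, num }.
Union: FOLLOW(V) = { $, 'else', :=, num }.

{ $, 'else', :=, num }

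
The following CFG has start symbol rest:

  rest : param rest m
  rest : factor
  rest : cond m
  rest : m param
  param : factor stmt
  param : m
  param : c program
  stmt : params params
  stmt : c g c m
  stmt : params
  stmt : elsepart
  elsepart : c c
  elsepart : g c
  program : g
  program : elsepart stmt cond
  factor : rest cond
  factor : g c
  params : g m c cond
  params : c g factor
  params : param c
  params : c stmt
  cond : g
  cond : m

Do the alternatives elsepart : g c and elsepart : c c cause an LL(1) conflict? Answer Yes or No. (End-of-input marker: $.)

No

FIRST(g c) = { g } and FIRST(c c) = { c }.
The FIRST sets are disjoint and neither alternative is nullable — no conflict.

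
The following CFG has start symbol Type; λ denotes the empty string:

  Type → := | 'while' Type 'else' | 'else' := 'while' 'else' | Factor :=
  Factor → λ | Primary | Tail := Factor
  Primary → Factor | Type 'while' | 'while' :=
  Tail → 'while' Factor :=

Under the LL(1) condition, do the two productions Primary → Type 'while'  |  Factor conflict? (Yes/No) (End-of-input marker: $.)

Yes

FIRST(Type 'while') = { 'else', 'while', := } and FIRST(Factor) = { 'else', 'while', :=, λ }.
Both contain 'else', so the two alternatives are not disjoint — LL(1) conflict.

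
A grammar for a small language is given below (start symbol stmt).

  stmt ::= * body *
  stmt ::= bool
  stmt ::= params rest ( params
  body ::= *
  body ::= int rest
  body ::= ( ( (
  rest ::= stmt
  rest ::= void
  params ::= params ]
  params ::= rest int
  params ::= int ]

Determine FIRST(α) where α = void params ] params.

void is a terminal; add {void} and stop.

{ void }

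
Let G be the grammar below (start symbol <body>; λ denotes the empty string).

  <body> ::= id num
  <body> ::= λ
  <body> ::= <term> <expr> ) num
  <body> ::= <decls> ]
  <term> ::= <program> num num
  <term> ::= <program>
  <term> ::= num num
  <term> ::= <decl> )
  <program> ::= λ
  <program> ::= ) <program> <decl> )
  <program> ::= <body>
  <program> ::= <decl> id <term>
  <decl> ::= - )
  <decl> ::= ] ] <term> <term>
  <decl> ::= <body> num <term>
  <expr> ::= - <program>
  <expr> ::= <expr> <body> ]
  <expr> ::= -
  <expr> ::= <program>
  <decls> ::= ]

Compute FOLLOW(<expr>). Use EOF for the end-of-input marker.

{ ), -, ], id, num }

In <body> ::= <term> <expr> ) num: add FIRST() num) = { ) }.
In <expr> ::= <expr> <body> ]: add FIRST(<body> ]) = { ), -, ], id, num }.
Union: FOLLOW(<expr>) = { ), -, ], id, num }.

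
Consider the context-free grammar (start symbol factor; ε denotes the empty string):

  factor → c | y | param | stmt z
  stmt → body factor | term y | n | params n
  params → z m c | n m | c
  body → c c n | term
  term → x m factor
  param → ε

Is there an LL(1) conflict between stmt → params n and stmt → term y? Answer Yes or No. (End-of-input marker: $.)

No

FIRST(params n) = { c, n, z } and FIRST(term y) = { x }.
The FIRST sets are disjoint and neither alternative is nullable — no conflict.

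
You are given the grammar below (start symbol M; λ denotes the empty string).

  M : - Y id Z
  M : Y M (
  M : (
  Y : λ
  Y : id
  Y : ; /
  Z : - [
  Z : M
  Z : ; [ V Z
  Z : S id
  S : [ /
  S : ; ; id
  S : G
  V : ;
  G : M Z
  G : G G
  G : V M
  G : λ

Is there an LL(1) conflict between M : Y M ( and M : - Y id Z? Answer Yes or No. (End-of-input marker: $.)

Yes

FIRST(Y M () = { (, -, ;, id } and FIRST(- Y id Z) = { - }.
Both contain -, so the two alternatives are not disjoint — LL(1) conflict.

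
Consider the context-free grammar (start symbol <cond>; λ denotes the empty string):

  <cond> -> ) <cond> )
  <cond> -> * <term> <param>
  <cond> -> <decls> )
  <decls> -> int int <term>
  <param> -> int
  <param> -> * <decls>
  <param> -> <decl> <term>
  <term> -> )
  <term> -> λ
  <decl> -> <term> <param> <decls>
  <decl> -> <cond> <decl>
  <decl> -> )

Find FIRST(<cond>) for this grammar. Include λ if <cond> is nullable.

<cond> -> ) <cond> ) contributes {)}.
<cond> -> * <term> <param> contributes {*}.
From <cond> -> <decls> ): add FIRST(<decls>) = { int }.
Union: FIRST(<cond>) = { ), *, int }.

{ ), *, int }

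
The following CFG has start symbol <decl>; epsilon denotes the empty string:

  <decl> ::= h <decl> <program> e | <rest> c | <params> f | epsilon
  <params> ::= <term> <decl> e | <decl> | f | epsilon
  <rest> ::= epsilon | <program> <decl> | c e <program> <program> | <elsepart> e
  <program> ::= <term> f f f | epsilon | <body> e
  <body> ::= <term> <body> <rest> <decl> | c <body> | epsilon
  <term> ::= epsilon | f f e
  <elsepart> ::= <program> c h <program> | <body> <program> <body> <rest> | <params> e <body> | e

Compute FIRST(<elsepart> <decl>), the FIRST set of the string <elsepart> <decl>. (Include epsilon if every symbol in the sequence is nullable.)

Add FIRST(<elsepart>)\{epsilon} = { c, e, f, h }; <elsepart> is nullable, continue.
Add FIRST(<decl>)\{epsilon} = { c, e, f, h }; <decl> is nullable, continue.
Every symbol is nullable, so include epsilon.

{ c, e, f, h, epsilon }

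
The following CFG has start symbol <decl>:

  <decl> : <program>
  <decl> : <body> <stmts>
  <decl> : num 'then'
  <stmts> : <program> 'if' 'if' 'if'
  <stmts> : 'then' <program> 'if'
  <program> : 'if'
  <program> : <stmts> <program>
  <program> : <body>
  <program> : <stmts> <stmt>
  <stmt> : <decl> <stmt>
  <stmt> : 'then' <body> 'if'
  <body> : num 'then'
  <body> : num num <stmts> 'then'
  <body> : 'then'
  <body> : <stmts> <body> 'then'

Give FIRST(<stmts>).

From <stmts> : <program> 'if' 'if' 'if': add FIRST(<program>) = { 'if', 'then', num }.
<stmts> : 'then' <program> 'if' contributes {'then'}.
Union: FIRST(<stmts>) = { 'if', 'then', num }.

{ 'if', 'then', num }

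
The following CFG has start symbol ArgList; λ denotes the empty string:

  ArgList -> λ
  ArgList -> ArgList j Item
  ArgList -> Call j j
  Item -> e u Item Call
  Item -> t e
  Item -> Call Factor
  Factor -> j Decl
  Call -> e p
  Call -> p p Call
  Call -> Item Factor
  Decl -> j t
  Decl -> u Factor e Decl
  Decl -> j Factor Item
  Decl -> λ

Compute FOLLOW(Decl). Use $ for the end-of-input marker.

{ $, e, j, p, t }

In Factor -> j Decl: Decl is at the end, add FOLLOW(Factor) = { $, e, j, p, t }.
In Decl -> u Factor e Decl: Decl is at the end, add FOLLOW(Decl) = { $, e, j, p, t }.
Union: FOLLOW(Decl) = { $, e, j, p, t }.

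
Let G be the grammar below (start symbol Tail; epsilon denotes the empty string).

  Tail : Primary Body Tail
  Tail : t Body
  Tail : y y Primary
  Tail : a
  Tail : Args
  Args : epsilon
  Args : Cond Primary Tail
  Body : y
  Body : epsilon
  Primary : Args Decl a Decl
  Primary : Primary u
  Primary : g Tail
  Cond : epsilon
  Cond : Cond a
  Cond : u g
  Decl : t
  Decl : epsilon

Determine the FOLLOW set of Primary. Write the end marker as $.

In Tail : Primary Body Tail: add FIRST(Body Tail)\{epsilon} = { a, g, t, u, y }.
  Since Body Tail is nullable, also add FOLLOW(Tail) = { $, a, g, t, u, y }.
In Tail : y y Primary: Primary is at the end, add FOLLOW(Tail) = { $, a, g, t, u, y }.
In Args : Cond Primary Tail: add FIRST(Tail)\{epsilon} = { a, g, t, u, y }.
  Since Tail is nullable, also add FOLLOW(Args) = { $, a, g, t, u, y }.
In Primary : Primary u: add FIRST(u) = { u }.
Union: FOLLOW(Primary) = { $, a, g, t, u, y }.

{ $, a, g, t, u, y }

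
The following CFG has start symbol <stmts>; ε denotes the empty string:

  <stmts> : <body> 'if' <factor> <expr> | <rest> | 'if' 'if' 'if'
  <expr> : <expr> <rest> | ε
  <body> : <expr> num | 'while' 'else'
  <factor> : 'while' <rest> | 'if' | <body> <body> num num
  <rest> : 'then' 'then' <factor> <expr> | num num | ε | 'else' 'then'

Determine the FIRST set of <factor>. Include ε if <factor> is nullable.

<factor> : 'while' <rest> contributes {'while'}.
<factor> : 'if' contributes {'if'}.
From <factor> : <body> <body> num num: add FIRST(<body>) = { 'else', 'then', 'while', num }.
Union: FIRST(<factor>) = { 'else', 'if', 'then', 'while', num }.

{ 'else', 'if', 'then', 'while', num }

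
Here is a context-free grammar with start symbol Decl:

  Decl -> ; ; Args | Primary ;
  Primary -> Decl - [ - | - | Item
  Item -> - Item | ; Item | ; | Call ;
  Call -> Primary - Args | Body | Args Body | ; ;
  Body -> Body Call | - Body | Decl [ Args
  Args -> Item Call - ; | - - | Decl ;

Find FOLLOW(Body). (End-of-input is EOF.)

{ -, ; }

In Call -> Body: Body is at the end, add FOLLOW(Call) = { -, ; }.
In Call -> Args Body: Body is at the end, add FOLLOW(Call) = { -, ; }.
In Body -> Body Call: add FIRST(Call) = { -, ; }.
In Body -> - Body: Body is at the end, add FOLLOW(Body) = { -, ; }.
Union: FOLLOW(Body) = { -, ; }.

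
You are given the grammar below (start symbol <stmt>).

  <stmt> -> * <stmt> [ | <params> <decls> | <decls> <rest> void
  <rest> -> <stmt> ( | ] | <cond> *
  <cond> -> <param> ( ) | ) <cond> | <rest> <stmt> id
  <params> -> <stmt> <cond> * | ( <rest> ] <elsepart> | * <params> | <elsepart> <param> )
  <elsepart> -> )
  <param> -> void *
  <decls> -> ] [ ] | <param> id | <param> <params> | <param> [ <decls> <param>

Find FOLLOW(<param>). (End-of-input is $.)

{ $, (, ), *, [, ], id, void }

In <cond> -> <param> ( ): add FIRST(( )) = { ( }.
In <params> -> <elsepart> <param> ): add FIRST()) = { ) }.
In <decls> -> <param> id: add FIRST(id) = { id }.
In <decls> -> <param> <params>: add FIRST(<params>) = { (, ), *, ], void }.
In <decls> -> <param> [ <decls> <param>: add FIRST([ <decls> <param>) = { [ }.
In <decls> -> <param> [ <decls> <param>: <param> is at the end, add FOLLOW(<decls>) = { $, (, ), *, [, ], id, void }.
Union: FOLLOW(<param>) = { $, (, ), *, [, ], id, void }.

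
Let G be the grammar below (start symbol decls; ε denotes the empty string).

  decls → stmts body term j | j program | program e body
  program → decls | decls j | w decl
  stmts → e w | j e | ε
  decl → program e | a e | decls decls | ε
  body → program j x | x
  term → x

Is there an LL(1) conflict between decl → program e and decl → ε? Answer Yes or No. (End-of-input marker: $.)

FIRST(program e) = { e, j, w, x } and FIRST(ε) = { ε }.
The second alternative is nullable and FOLLOW(decl) = { $, e, j, w, x } shares e with FIRST of the first — conflict.

Yes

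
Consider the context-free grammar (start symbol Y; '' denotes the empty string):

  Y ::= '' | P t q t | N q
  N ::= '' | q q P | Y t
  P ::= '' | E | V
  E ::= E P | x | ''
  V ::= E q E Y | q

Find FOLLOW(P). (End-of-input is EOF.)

{ q, t, x }

In Y ::= P t q t: add FIRST(t q t) = { t }.
In N ::= q q P: P is at the end, add FOLLOW(N) = { q }.
In E ::= E P: P is at the end, add FOLLOW(E) = { q, t, x }.
Union: FOLLOW(P) = { q, t, x }.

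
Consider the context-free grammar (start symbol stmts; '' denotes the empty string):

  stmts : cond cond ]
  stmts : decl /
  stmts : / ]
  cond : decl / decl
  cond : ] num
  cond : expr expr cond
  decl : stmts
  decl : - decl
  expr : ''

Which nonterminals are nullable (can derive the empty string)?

{ expr }

Directly nullable (have an ''-production): expr.
No other nonterminal has a production whose RHS symbols are all nullable.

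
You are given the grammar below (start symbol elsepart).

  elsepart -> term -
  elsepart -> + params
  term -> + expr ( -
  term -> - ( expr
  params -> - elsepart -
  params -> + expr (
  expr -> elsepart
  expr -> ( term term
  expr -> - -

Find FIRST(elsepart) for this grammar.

{ +, - }

From elsepart -> term -: add FIRST(term) = { +, - }.
elsepart -> + params contributes {+}.
Union: FIRST(elsepart) = { +, - }.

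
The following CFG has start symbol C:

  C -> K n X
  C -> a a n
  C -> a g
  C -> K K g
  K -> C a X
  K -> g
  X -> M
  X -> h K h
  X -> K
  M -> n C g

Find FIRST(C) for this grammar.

{ a, g }

From C -> K n X: add FIRST(K) = { a, g }.
C -> a a n contributes {a}.
C -> a g contributes {a}.
From C -> K K g: add FIRST(K) = { a, g }.
Union: FIRST(C) = { a, g }.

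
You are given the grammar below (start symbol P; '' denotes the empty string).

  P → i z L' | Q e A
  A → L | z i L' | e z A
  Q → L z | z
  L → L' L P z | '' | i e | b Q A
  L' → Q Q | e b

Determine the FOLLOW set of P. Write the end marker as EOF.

{ EOF, z }

P is the start symbol, so EOF ∈ FOLLOW(P).
In L → L' L P z: add FIRST(z) = { z }.
Union: FOLLOW(P) = { EOF, z }.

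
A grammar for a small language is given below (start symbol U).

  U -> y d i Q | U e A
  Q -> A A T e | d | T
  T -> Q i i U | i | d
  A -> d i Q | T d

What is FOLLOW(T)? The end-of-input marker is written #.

{ #, d, e, i }

In Q -> A A T e: add FIRST(e) = { e }.
In Q -> T: T is at the end, add FOLLOW(Q) = { #, d, e, i }.
In A -> T d: add FIRST(d) = { d }.
Union: FOLLOW(T) = { #, d, e, i }.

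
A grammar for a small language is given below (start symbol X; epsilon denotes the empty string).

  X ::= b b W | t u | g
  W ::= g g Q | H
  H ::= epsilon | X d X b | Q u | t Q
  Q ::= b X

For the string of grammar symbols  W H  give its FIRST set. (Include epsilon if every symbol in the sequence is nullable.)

Add FIRST(W)\{epsilon} = { b, g, t }; W is nullable, continue.
Add FIRST(H)\{epsilon} = { b, g, t }; H is nullable, continue.
Every symbol is nullable, so include epsilon.

{ b, g, t, epsilon }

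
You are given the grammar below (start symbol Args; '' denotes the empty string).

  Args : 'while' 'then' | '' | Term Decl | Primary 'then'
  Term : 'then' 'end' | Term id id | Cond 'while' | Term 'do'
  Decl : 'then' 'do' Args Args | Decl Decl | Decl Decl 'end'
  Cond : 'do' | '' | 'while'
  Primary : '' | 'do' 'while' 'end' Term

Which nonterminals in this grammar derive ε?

{ Args, Cond, Primary }

Directly nullable (have an ''-production): Args, Cond, Primary.
No other nonterminal has a production whose RHS symbols are all nullable.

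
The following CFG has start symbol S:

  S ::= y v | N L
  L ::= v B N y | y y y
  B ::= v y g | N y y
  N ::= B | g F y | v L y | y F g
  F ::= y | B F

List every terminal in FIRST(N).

From N ::= B: add FIRST(B) = { g, v, y }.
N ::= g F y contributes {g}.
N ::= v L y contributes {v}.
N ::= y F g contributes {y}.
Union: FIRST(N) = { g, v, y }.

{ g, v, y }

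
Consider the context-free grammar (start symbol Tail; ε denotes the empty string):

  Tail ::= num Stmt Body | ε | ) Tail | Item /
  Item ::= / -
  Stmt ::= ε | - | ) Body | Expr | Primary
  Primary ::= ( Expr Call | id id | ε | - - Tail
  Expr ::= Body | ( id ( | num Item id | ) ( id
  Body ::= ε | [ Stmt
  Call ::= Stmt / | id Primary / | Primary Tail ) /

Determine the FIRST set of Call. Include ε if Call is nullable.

{ (, ), -, /, [, id, num }

From Call ::= Stmt /: Stmt nullable, take FIRST(Stmt) ∪ {/} = { (, ), -, /, [, id, num }.
Call ::= id Primary / contributes {id}.
From Call ::= Primary Tail ) /: Primary, Tail nullable, take FIRST(Primary) ∪ FIRST(Tail) ∪ {)} = { (, ), -, /, id, num }.
Union: FIRST(Call) = { (, ), -, /, [, id, num }.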